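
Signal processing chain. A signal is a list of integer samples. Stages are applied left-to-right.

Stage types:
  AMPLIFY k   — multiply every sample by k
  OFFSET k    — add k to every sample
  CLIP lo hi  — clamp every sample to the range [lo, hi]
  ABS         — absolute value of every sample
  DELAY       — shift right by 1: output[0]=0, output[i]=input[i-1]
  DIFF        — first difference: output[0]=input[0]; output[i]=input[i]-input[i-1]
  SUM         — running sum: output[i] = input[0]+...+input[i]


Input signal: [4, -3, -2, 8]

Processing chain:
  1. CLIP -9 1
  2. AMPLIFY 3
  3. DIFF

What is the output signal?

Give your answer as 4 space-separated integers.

Answer: 3 -12 3 9

Derivation:
Input: [4, -3, -2, 8]
Stage 1 (CLIP -9 1): clip(4,-9,1)=1, clip(-3,-9,1)=-3, clip(-2,-9,1)=-2, clip(8,-9,1)=1 -> [1, -3, -2, 1]
Stage 2 (AMPLIFY 3): 1*3=3, -3*3=-9, -2*3=-6, 1*3=3 -> [3, -9, -6, 3]
Stage 3 (DIFF): s[0]=3, -9-3=-12, -6--9=3, 3--6=9 -> [3, -12, 3, 9]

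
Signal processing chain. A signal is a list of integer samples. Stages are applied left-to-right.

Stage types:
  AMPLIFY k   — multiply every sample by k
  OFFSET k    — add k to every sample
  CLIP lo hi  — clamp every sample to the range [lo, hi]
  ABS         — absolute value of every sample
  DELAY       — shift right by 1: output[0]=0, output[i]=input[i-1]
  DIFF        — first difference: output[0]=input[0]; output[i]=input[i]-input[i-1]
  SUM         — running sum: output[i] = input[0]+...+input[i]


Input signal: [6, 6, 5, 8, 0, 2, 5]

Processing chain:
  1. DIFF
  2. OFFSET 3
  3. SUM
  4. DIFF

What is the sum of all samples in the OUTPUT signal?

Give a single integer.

Input: [6, 6, 5, 8, 0, 2, 5]
Stage 1 (DIFF): s[0]=6, 6-6=0, 5-6=-1, 8-5=3, 0-8=-8, 2-0=2, 5-2=3 -> [6, 0, -1, 3, -8, 2, 3]
Stage 2 (OFFSET 3): 6+3=9, 0+3=3, -1+3=2, 3+3=6, -8+3=-5, 2+3=5, 3+3=6 -> [9, 3, 2, 6, -5, 5, 6]
Stage 3 (SUM): sum[0..0]=9, sum[0..1]=12, sum[0..2]=14, sum[0..3]=20, sum[0..4]=15, sum[0..5]=20, sum[0..6]=26 -> [9, 12, 14, 20, 15, 20, 26]
Stage 4 (DIFF): s[0]=9, 12-9=3, 14-12=2, 20-14=6, 15-20=-5, 20-15=5, 26-20=6 -> [9, 3, 2, 6, -5, 5, 6]
Output sum: 26

Answer: 26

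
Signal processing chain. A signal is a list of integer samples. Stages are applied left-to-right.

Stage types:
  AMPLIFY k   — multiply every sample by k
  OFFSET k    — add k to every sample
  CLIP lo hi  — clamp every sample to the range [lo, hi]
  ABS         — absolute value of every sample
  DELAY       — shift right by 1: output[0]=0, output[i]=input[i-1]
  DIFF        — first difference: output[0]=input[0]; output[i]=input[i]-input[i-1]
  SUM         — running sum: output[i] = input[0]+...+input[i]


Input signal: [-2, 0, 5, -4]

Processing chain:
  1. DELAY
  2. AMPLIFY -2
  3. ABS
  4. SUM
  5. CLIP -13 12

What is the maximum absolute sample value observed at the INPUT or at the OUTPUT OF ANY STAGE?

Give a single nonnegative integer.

Input: [-2, 0, 5, -4] (max |s|=5)
Stage 1 (DELAY): [0, -2, 0, 5] = [0, -2, 0, 5] -> [0, -2, 0, 5] (max |s|=5)
Stage 2 (AMPLIFY -2): 0*-2=0, -2*-2=4, 0*-2=0, 5*-2=-10 -> [0, 4, 0, -10] (max |s|=10)
Stage 3 (ABS): |0|=0, |4|=4, |0|=0, |-10|=10 -> [0, 4, 0, 10] (max |s|=10)
Stage 4 (SUM): sum[0..0]=0, sum[0..1]=4, sum[0..2]=4, sum[0..3]=14 -> [0, 4, 4, 14] (max |s|=14)
Stage 5 (CLIP -13 12): clip(0,-13,12)=0, clip(4,-13,12)=4, clip(4,-13,12)=4, clip(14,-13,12)=12 -> [0, 4, 4, 12] (max |s|=12)
Overall max amplitude: 14

Answer: 14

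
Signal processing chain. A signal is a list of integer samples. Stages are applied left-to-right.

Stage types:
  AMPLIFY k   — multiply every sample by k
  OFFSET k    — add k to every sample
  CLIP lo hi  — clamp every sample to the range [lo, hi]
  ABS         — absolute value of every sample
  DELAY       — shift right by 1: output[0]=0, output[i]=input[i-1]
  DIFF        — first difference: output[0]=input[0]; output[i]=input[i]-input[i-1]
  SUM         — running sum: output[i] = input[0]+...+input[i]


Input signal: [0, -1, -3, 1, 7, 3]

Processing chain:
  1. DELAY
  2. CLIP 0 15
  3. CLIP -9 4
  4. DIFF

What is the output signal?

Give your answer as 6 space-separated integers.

Answer: 0 0 0 0 1 3

Derivation:
Input: [0, -1, -3, 1, 7, 3]
Stage 1 (DELAY): [0, 0, -1, -3, 1, 7] = [0, 0, -1, -3, 1, 7] -> [0, 0, -1, -3, 1, 7]
Stage 2 (CLIP 0 15): clip(0,0,15)=0, clip(0,0,15)=0, clip(-1,0,15)=0, clip(-3,0,15)=0, clip(1,0,15)=1, clip(7,0,15)=7 -> [0, 0, 0, 0, 1, 7]
Stage 3 (CLIP -9 4): clip(0,-9,4)=0, clip(0,-9,4)=0, clip(0,-9,4)=0, clip(0,-9,4)=0, clip(1,-9,4)=1, clip(7,-9,4)=4 -> [0, 0, 0, 0, 1, 4]
Stage 4 (DIFF): s[0]=0, 0-0=0, 0-0=0, 0-0=0, 1-0=1, 4-1=3 -> [0, 0, 0, 0, 1, 3]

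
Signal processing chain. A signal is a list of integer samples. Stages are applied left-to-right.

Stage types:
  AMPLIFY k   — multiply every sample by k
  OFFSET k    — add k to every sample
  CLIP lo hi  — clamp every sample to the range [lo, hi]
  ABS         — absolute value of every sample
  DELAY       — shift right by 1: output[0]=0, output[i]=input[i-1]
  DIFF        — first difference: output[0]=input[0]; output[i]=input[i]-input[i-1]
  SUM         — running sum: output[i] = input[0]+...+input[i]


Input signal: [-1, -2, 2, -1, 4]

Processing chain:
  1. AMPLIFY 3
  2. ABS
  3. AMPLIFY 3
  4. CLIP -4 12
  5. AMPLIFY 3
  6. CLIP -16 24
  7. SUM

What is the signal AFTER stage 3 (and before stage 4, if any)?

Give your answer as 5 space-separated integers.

Answer: 9 18 18 9 36

Derivation:
Input: [-1, -2, 2, -1, 4]
Stage 1 (AMPLIFY 3): -1*3=-3, -2*3=-6, 2*3=6, -1*3=-3, 4*3=12 -> [-3, -6, 6, -3, 12]
Stage 2 (ABS): |-3|=3, |-6|=6, |6|=6, |-3|=3, |12|=12 -> [3, 6, 6, 3, 12]
Stage 3 (AMPLIFY 3): 3*3=9, 6*3=18, 6*3=18, 3*3=9, 12*3=36 -> [9, 18, 18, 9, 36]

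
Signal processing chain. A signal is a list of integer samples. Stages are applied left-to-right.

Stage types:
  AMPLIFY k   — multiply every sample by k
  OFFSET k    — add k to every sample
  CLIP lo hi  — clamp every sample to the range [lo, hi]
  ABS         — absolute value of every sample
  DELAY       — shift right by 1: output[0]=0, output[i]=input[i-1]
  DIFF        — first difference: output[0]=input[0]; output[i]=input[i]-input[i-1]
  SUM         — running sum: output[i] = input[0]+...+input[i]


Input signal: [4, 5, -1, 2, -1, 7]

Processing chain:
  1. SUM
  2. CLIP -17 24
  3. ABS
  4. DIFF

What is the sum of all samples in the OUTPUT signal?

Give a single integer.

Answer: 16

Derivation:
Input: [4, 5, -1, 2, -1, 7]
Stage 1 (SUM): sum[0..0]=4, sum[0..1]=9, sum[0..2]=8, sum[0..3]=10, sum[0..4]=9, sum[0..5]=16 -> [4, 9, 8, 10, 9, 16]
Stage 2 (CLIP -17 24): clip(4,-17,24)=4, clip(9,-17,24)=9, clip(8,-17,24)=8, clip(10,-17,24)=10, clip(9,-17,24)=9, clip(16,-17,24)=16 -> [4, 9, 8, 10, 9, 16]
Stage 3 (ABS): |4|=4, |9|=9, |8|=8, |10|=10, |9|=9, |16|=16 -> [4, 9, 8, 10, 9, 16]
Stage 4 (DIFF): s[0]=4, 9-4=5, 8-9=-1, 10-8=2, 9-10=-1, 16-9=7 -> [4, 5, -1, 2, -1, 7]
Output sum: 16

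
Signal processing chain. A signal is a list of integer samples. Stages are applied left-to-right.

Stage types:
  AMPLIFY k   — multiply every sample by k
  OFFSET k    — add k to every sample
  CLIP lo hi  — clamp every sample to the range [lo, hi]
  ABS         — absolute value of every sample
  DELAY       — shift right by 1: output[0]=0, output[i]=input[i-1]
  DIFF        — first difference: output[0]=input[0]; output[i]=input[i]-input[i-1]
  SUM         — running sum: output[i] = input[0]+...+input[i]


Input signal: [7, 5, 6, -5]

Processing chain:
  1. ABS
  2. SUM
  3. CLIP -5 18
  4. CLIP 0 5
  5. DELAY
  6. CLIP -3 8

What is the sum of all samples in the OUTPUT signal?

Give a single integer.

Input: [7, 5, 6, -5]
Stage 1 (ABS): |7|=7, |5|=5, |6|=6, |-5|=5 -> [7, 5, 6, 5]
Stage 2 (SUM): sum[0..0]=7, sum[0..1]=12, sum[0..2]=18, sum[0..3]=23 -> [7, 12, 18, 23]
Stage 3 (CLIP -5 18): clip(7,-5,18)=7, clip(12,-5,18)=12, clip(18,-5,18)=18, clip(23,-5,18)=18 -> [7, 12, 18, 18]
Stage 4 (CLIP 0 5): clip(7,0,5)=5, clip(12,0,5)=5, clip(18,0,5)=5, clip(18,0,5)=5 -> [5, 5, 5, 5]
Stage 5 (DELAY): [0, 5, 5, 5] = [0, 5, 5, 5] -> [0, 5, 5, 5]
Stage 6 (CLIP -3 8): clip(0,-3,8)=0, clip(5,-3,8)=5, clip(5,-3,8)=5, clip(5,-3,8)=5 -> [0, 5, 5, 5]
Output sum: 15

Answer: 15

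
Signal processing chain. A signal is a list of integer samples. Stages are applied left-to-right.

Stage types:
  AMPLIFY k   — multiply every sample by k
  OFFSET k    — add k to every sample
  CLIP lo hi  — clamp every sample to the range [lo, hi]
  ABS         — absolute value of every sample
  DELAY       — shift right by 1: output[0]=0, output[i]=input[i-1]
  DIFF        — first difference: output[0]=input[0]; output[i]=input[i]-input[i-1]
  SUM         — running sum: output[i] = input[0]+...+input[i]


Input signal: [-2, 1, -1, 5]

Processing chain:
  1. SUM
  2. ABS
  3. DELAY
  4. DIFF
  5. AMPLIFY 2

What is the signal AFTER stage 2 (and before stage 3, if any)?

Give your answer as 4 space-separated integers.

Answer: 2 1 2 3

Derivation:
Input: [-2, 1, -1, 5]
Stage 1 (SUM): sum[0..0]=-2, sum[0..1]=-1, sum[0..2]=-2, sum[0..3]=3 -> [-2, -1, -2, 3]
Stage 2 (ABS): |-2|=2, |-1|=1, |-2|=2, |3|=3 -> [2, 1, 2, 3]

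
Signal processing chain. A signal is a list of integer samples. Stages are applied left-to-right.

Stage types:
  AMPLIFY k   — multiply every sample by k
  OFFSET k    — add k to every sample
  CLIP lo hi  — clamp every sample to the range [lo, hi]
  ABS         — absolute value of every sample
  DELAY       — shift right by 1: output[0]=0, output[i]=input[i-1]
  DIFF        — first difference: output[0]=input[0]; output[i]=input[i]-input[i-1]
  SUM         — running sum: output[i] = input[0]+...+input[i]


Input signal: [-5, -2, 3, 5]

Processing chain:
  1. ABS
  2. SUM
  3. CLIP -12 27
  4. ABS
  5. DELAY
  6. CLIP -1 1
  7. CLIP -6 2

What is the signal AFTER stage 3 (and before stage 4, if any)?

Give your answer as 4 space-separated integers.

Answer: 5 7 10 15

Derivation:
Input: [-5, -2, 3, 5]
Stage 1 (ABS): |-5|=5, |-2|=2, |3|=3, |5|=5 -> [5, 2, 3, 5]
Stage 2 (SUM): sum[0..0]=5, sum[0..1]=7, sum[0..2]=10, sum[0..3]=15 -> [5, 7, 10, 15]
Stage 3 (CLIP -12 27): clip(5,-12,27)=5, clip(7,-12,27)=7, clip(10,-12,27)=10, clip(15,-12,27)=15 -> [5, 7, 10, 15]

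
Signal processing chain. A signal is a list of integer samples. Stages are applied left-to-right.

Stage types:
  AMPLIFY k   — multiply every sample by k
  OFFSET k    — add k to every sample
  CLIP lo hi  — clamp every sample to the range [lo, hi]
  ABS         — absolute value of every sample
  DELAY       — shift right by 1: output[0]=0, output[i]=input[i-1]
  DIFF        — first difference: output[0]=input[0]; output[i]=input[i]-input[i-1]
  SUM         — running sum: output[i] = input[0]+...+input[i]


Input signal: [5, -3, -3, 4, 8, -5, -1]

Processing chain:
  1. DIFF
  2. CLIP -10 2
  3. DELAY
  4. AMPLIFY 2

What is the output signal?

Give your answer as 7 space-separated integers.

Input: [5, -3, -3, 4, 8, -5, -1]
Stage 1 (DIFF): s[0]=5, -3-5=-8, -3--3=0, 4--3=7, 8-4=4, -5-8=-13, -1--5=4 -> [5, -8, 0, 7, 4, -13, 4]
Stage 2 (CLIP -10 2): clip(5,-10,2)=2, clip(-8,-10,2)=-8, clip(0,-10,2)=0, clip(7,-10,2)=2, clip(4,-10,2)=2, clip(-13,-10,2)=-10, clip(4,-10,2)=2 -> [2, -8, 0, 2, 2, -10, 2]
Stage 3 (DELAY): [0, 2, -8, 0, 2, 2, -10] = [0, 2, -8, 0, 2, 2, -10] -> [0, 2, -8, 0, 2, 2, -10]
Stage 4 (AMPLIFY 2): 0*2=0, 2*2=4, -8*2=-16, 0*2=0, 2*2=4, 2*2=4, -10*2=-20 -> [0, 4, -16, 0, 4, 4, -20]

Answer: 0 4 -16 0 4 4 -20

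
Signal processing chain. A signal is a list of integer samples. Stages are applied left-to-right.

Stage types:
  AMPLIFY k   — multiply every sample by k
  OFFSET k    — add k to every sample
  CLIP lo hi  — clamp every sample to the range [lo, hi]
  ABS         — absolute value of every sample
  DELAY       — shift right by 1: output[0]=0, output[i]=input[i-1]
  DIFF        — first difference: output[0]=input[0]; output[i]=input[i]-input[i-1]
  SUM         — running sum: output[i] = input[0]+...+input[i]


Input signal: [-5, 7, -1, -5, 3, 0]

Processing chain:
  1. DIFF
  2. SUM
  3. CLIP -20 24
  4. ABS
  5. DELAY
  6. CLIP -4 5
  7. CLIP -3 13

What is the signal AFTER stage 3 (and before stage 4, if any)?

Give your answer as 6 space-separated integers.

Input: [-5, 7, -1, -5, 3, 0]
Stage 1 (DIFF): s[0]=-5, 7--5=12, -1-7=-8, -5--1=-4, 3--5=8, 0-3=-3 -> [-5, 12, -8, -4, 8, -3]
Stage 2 (SUM): sum[0..0]=-5, sum[0..1]=7, sum[0..2]=-1, sum[0..3]=-5, sum[0..4]=3, sum[0..5]=0 -> [-5, 7, -1, -5, 3, 0]
Stage 3 (CLIP -20 24): clip(-5,-20,24)=-5, clip(7,-20,24)=7, clip(-1,-20,24)=-1, clip(-5,-20,24)=-5, clip(3,-20,24)=3, clip(0,-20,24)=0 -> [-5, 7, -1, -5, 3, 0]

Answer: -5 7 -1 -5 3 0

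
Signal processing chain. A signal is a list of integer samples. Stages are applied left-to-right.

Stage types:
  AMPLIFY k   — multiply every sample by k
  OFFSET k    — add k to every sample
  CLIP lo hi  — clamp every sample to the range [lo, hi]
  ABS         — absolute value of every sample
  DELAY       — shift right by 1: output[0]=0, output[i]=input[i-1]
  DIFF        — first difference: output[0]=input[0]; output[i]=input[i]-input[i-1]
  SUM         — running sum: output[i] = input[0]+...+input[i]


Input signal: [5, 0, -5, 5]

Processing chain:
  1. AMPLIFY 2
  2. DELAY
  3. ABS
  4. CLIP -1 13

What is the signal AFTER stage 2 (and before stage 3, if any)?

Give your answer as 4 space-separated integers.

Input: [5, 0, -5, 5]
Stage 1 (AMPLIFY 2): 5*2=10, 0*2=0, -5*2=-10, 5*2=10 -> [10, 0, -10, 10]
Stage 2 (DELAY): [0, 10, 0, -10] = [0, 10, 0, -10] -> [0, 10, 0, -10]

Answer: 0 10 0 -10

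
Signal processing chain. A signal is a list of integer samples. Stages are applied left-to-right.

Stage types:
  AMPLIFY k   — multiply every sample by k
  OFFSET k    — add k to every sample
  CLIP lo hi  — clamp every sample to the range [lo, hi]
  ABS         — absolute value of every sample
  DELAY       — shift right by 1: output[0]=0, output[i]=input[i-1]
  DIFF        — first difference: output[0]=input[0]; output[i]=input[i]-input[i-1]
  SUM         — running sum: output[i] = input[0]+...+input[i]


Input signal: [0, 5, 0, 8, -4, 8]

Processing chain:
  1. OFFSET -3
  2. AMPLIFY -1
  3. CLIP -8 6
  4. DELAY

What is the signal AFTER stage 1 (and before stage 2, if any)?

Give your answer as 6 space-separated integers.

Input: [0, 5, 0, 8, -4, 8]
Stage 1 (OFFSET -3): 0+-3=-3, 5+-3=2, 0+-3=-3, 8+-3=5, -4+-3=-7, 8+-3=5 -> [-3, 2, -3, 5, -7, 5]

Answer: -3 2 -3 5 -7 5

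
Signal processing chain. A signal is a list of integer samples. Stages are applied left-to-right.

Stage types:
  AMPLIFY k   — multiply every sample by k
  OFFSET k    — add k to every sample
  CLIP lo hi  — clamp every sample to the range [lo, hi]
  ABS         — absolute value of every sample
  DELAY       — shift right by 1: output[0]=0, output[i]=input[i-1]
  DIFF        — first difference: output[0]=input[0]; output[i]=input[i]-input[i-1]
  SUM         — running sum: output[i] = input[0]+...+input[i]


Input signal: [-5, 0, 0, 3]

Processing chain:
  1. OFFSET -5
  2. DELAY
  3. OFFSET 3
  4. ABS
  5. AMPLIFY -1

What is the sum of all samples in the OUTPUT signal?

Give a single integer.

Answer: -14

Derivation:
Input: [-5, 0, 0, 3]
Stage 1 (OFFSET -5): -5+-5=-10, 0+-5=-5, 0+-5=-5, 3+-5=-2 -> [-10, -5, -5, -2]
Stage 2 (DELAY): [0, -10, -5, -5] = [0, -10, -5, -5] -> [0, -10, -5, -5]
Stage 3 (OFFSET 3): 0+3=3, -10+3=-7, -5+3=-2, -5+3=-2 -> [3, -7, -2, -2]
Stage 4 (ABS): |3|=3, |-7|=7, |-2|=2, |-2|=2 -> [3, 7, 2, 2]
Stage 5 (AMPLIFY -1): 3*-1=-3, 7*-1=-7, 2*-1=-2, 2*-1=-2 -> [-3, -7, -2, -2]
Output sum: -14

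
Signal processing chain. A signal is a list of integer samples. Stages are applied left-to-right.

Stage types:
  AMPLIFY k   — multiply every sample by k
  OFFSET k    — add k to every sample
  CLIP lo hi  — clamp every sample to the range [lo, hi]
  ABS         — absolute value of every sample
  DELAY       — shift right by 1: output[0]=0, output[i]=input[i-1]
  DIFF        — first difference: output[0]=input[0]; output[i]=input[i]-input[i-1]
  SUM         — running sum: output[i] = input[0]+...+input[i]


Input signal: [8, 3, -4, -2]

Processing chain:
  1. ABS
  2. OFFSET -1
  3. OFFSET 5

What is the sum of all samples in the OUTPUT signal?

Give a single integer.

Input: [8, 3, -4, -2]
Stage 1 (ABS): |8|=8, |3|=3, |-4|=4, |-2|=2 -> [8, 3, 4, 2]
Stage 2 (OFFSET -1): 8+-1=7, 3+-1=2, 4+-1=3, 2+-1=1 -> [7, 2, 3, 1]
Stage 3 (OFFSET 5): 7+5=12, 2+5=7, 3+5=8, 1+5=6 -> [12, 7, 8, 6]
Output sum: 33

Answer: 33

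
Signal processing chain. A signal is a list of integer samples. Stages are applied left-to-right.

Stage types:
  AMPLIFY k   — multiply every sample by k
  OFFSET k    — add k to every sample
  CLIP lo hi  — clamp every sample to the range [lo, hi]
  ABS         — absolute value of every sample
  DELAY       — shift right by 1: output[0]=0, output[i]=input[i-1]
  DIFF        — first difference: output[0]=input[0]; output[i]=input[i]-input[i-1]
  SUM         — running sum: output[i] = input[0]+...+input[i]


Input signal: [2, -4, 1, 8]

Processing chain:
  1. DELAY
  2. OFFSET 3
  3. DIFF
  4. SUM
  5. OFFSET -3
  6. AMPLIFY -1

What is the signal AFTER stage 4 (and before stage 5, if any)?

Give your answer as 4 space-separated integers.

Answer: 3 5 -1 4

Derivation:
Input: [2, -4, 1, 8]
Stage 1 (DELAY): [0, 2, -4, 1] = [0, 2, -4, 1] -> [0, 2, -4, 1]
Stage 2 (OFFSET 3): 0+3=3, 2+3=5, -4+3=-1, 1+3=4 -> [3, 5, -1, 4]
Stage 3 (DIFF): s[0]=3, 5-3=2, -1-5=-6, 4--1=5 -> [3, 2, -6, 5]
Stage 4 (SUM): sum[0..0]=3, sum[0..1]=5, sum[0..2]=-1, sum[0..3]=4 -> [3, 5, -1, 4]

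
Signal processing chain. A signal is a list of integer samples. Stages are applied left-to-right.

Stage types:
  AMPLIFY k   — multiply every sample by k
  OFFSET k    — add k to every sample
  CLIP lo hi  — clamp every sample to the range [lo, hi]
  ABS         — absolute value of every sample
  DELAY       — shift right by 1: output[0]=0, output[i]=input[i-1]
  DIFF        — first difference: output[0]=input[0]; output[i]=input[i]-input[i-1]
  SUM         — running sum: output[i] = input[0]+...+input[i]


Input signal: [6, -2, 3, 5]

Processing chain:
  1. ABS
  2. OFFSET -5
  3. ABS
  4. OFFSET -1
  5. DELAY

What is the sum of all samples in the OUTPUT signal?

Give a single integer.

Answer: 3

Derivation:
Input: [6, -2, 3, 5]
Stage 1 (ABS): |6|=6, |-2|=2, |3|=3, |5|=5 -> [6, 2, 3, 5]
Stage 2 (OFFSET -5): 6+-5=1, 2+-5=-3, 3+-5=-2, 5+-5=0 -> [1, -3, -2, 0]
Stage 3 (ABS): |1|=1, |-3|=3, |-2|=2, |0|=0 -> [1, 3, 2, 0]
Stage 4 (OFFSET -1): 1+-1=0, 3+-1=2, 2+-1=1, 0+-1=-1 -> [0, 2, 1, -1]
Stage 5 (DELAY): [0, 0, 2, 1] = [0, 0, 2, 1] -> [0, 0, 2, 1]
Output sum: 3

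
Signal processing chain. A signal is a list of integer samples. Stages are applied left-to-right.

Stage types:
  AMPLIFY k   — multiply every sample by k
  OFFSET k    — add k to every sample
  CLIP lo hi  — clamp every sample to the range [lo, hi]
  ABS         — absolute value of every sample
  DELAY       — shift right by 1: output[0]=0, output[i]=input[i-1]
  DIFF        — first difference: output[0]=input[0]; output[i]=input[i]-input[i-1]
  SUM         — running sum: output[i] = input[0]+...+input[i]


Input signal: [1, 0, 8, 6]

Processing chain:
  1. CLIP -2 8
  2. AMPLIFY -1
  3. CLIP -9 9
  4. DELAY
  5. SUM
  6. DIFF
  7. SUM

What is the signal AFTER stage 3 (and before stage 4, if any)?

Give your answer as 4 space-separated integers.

Answer: -1 0 -8 -6

Derivation:
Input: [1, 0, 8, 6]
Stage 1 (CLIP -2 8): clip(1,-2,8)=1, clip(0,-2,8)=0, clip(8,-2,8)=8, clip(6,-2,8)=6 -> [1, 0, 8, 6]
Stage 2 (AMPLIFY -1): 1*-1=-1, 0*-1=0, 8*-1=-8, 6*-1=-6 -> [-1, 0, -8, -6]
Stage 3 (CLIP -9 9): clip(-1,-9,9)=-1, clip(0,-9,9)=0, clip(-8,-9,9)=-8, clip(-6,-9,9)=-6 -> [-1, 0, -8, -6]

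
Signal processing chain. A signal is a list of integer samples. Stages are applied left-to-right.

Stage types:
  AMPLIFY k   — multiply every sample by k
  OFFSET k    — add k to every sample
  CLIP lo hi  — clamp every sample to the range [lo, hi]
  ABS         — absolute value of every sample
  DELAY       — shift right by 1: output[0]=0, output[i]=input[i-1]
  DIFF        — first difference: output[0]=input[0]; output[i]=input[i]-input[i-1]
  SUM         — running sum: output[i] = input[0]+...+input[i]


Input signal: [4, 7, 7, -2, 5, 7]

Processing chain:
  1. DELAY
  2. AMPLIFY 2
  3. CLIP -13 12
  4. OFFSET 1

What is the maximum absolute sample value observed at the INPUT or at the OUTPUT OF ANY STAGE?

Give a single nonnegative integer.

Answer: 14

Derivation:
Input: [4, 7, 7, -2, 5, 7] (max |s|=7)
Stage 1 (DELAY): [0, 4, 7, 7, -2, 5] = [0, 4, 7, 7, -2, 5] -> [0, 4, 7, 7, -2, 5] (max |s|=7)
Stage 2 (AMPLIFY 2): 0*2=0, 4*2=8, 7*2=14, 7*2=14, -2*2=-4, 5*2=10 -> [0, 8, 14, 14, -4, 10] (max |s|=14)
Stage 3 (CLIP -13 12): clip(0,-13,12)=0, clip(8,-13,12)=8, clip(14,-13,12)=12, clip(14,-13,12)=12, clip(-4,-13,12)=-4, clip(10,-13,12)=10 -> [0, 8, 12, 12, -4, 10] (max |s|=12)
Stage 4 (OFFSET 1): 0+1=1, 8+1=9, 12+1=13, 12+1=13, -4+1=-3, 10+1=11 -> [1, 9, 13, 13, -3, 11] (max |s|=13)
Overall max amplitude: 14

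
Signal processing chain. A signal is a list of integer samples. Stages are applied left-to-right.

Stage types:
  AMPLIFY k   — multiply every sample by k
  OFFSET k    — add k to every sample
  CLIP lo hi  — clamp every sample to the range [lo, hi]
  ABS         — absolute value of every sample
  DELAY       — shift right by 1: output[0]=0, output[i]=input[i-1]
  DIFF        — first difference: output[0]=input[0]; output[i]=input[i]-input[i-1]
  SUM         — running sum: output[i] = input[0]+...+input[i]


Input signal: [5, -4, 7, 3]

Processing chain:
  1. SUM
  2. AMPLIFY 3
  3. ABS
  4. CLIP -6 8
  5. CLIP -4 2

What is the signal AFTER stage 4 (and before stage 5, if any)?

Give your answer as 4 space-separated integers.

Input: [5, -4, 7, 3]
Stage 1 (SUM): sum[0..0]=5, sum[0..1]=1, sum[0..2]=8, sum[0..3]=11 -> [5, 1, 8, 11]
Stage 2 (AMPLIFY 3): 5*3=15, 1*3=3, 8*3=24, 11*3=33 -> [15, 3, 24, 33]
Stage 3 (ABS): |15|=15, |3|=3, |24|=24, |33|=33 -> [15, 3, 24, 33]
Stage 4 (CLIP -6 8): clip(15,-6,8)=8, clip(3,-6,8)=3, clip(24,-6,8)=8, clip(33,-6,8)=8 -> [8, 3, 8, 8]

Answer: 8 3 8 8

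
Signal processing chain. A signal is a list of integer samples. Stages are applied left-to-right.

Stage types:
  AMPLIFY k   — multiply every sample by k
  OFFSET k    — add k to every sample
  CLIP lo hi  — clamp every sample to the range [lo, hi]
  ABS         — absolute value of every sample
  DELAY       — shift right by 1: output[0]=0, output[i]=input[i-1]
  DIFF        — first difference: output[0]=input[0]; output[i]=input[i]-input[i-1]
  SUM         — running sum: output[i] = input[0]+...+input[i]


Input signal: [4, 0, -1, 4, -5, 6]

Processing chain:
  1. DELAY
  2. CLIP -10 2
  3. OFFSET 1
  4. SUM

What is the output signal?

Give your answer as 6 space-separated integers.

Input: [4, 0, -1, 4, -5, 6]
Stage 1 (DELAY): [0, 4, 0, -1, 4, -5] = [0, 4, 0, -1, 4, -5] -> [0, 4, 0, -1, 4, -5]
Stage 2 (CLIP -10 2): clip(0,-10,2)=0, clip(4,-10,2)=2, clip(0,-10,2)=0, clip(-1,-10,2)=-1, clip(4,-10,2)=2, clip(-5,-10,2)=-5 -> [0, 2, 0, -1, 2, -5]
Stage 3 (OFFSET 1): 0+1=1, 2+1=3, 0+1=1, -1+1=0, 2+1=3, -5+1=-4 -> [1, 3, 1, 0, 3, -4]
Stage 4 (SUM): sum[0..0]=1, sum[0..1]=4, sum[0..2]=5, sum[0..3]=5, sum[0..4]=8, sum[0..5]=4 -> [1, 4, 5, 5, 8, 4]

Answer: 1 4 5 5 8 4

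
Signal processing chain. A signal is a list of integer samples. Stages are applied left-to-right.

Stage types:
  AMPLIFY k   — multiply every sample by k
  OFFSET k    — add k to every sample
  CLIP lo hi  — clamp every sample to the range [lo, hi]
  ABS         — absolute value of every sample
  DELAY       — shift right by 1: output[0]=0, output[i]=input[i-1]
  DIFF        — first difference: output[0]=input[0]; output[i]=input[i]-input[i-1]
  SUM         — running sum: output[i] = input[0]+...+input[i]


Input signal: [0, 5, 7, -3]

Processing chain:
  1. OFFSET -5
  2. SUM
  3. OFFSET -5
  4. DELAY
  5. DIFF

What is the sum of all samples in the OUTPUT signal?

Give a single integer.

Answer: -8

Derivation:
Input: [0, 5, 7, -3]
Stage 1 (OFFSET -5): 0+-5=-5, 5+-5=0, 7+-5=2, -3+-5=-8 -> [-5, 0, 2, -8]
Stage 2 (SUM): sum[0..0]=-5, sum[0..1]=-5, sum[0..2]=-3, sum[0..3]=-11 -> [-5, -5, -3, -11]
Stage 3 (OFFSET -5): -5+-5=-10, -5+-5=-10, -3+-5=-8, -11+-5=-16 -> [-10, -10, -8, -16]
Stage 4 (DELAY): [0, -10, -10, -8] = [0, -10, -10, -8] -> [0, -10, -10, -8]
Stage 5 (DIFF): s[0]=0, -10-0=-10, -10--10=0, -8--10=2 -> [0, -10, 0, 2]
Output sum: -8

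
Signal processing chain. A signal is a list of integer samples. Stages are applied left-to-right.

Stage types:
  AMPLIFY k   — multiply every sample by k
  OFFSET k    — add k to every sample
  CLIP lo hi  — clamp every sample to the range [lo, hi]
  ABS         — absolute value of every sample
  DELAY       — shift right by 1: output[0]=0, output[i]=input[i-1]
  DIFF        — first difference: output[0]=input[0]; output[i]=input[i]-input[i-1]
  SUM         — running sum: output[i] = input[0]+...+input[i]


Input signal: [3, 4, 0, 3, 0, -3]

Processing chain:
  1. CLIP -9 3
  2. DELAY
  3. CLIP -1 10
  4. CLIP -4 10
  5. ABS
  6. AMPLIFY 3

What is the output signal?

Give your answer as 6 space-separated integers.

Answer: 0 9 9 0 9 0

Derivation:
Input: [3, 4, 0, 3, 0, -3]
Stage 1 (CLIP -9 3): clip(3,-9,3)=3, clip(4,-9,3)=3, clip(0,-9,3)=0, clip(3,-9,3)=3, clip(0,-9,3)=0, clip(-3,-9,3)=-3 -> [3, 3, 0, 3, 0, -3]
Stage 2 (DELAY): [0, 3, 3, 0, 3, 0] = [0, 3, 3, 0, 3, 0] -> [0, 3, 3, 0, 3, 0]
Stage 3 (CLIP -1 10): clip(0,-1,10)=0, clip(3,-1,10)=3, clip(3,-1,10)=3, clip(0,-1,10)=0, clip(3,-1,10)=3, clip(0,-1,10)=0 -> [0, 3, 3, 0, 3, 0]
Stage 4 (CLIP -4 10): clip(0,-4,10)=0, clip(3,-4,10)=3, clip(3,-4,10)=3, clip(0,-4,10)=0, clip(3,-4,10)=3, clip(0,-4,10)=0 -> [0, 3, 3, 0, 3, 0]
Stage 5 (ABS): |0|=0, |3|=3, |3|=3, |0|=0, |3|=3, |0|=0 -> [0, 3, 3, 0, 3, 0]
Stage 6 (AMPLIFY 3): 0*3=0, 3*3=9, 3*3=9, 0*3=0, 3*3=9, 0*3=0 -> [0, 9, 9, 0, 9, 0]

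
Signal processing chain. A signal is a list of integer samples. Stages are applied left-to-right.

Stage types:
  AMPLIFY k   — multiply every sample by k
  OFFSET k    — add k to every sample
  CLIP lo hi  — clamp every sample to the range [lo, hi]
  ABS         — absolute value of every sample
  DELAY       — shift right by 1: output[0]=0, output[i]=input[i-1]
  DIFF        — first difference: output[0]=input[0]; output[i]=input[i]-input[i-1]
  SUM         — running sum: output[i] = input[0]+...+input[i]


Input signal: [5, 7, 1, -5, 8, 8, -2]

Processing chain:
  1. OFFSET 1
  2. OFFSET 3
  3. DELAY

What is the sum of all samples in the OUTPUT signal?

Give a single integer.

Input: [5, 7, 1, -5, 8, 8, -2]
Stage 1 (OFFSET 1): 5+1=6, 7+1=8, 1+1=2, -5+1=-4, 8+1=9, 8+1=9, -2+1=-1 -> [6, 8, 2, -4, 9, 9, -1]
Stage 2 (OFFSET 3): 6+3=9, 8+3=11, 2+3=5, -4+3=-1, 9+3=12, 9+3=12, -1+3=2 -> [9, 11, 5, -1, 12, 12, 2]
Stage 3 (DELAY): [0, 9, 11, 5, -1, 12, 12] = [0, 9, 11, 5, -1, 12, 12] -> [0, 9, 11, 5, -1, 12, 12]
Output sum: 48

Answer: 48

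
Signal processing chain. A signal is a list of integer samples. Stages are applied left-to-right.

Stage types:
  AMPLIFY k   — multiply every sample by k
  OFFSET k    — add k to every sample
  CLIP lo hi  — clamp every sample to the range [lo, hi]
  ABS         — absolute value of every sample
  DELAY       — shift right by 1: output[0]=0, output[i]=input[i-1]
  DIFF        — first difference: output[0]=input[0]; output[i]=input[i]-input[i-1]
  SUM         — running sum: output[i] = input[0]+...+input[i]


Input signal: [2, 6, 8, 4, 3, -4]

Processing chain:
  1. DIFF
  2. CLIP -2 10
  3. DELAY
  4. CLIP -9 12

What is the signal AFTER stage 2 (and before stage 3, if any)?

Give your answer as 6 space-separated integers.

Input: [2, 6, 8, 4, 3, -4]
Stage 1 (DIFF): s[0]=2, 6-2=4, 8-6=2, 4-8=-4, 3-4=-1, -4-3=-7 -> [2, 4, 2, -4, -1, -7]
Stage 2 (CLIP -2 10): clip(2,-2,10)=2, clip(4,-2,10)=4, clip(2,-2,10)=2, clip(-4,-2,10)=-2, clip(-1,-2,10)=-1, clip(-7,-2,10)=-2 -> [2, 4, 2, -2, -1, -2]

Answer: 2 4 2 -2 -1 -2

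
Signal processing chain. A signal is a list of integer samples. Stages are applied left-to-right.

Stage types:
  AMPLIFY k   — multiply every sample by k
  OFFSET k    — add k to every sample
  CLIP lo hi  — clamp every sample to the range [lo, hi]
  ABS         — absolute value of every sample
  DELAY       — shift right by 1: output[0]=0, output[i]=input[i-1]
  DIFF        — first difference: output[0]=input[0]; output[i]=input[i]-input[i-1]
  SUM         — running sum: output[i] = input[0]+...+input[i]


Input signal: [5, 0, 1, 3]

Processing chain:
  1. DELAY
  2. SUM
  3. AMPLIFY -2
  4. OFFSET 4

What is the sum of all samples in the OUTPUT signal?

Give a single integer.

Answer: -16

Derivation:
Input: [5, 0, 1, 3]
Stage 1 (DELAY): [0, 5, 0, 1] = [0, 5, 0, 1] -> [0, 5, 0, 1]
Stage 2 (SUM): sum[0..0]=0, sum[0..1]=5, sum[0..2]=5, sum[0..3]=6 -> [0, 5, 5, 6]
Stage 3 (AMPLIFY -2): 0*-2=0, 5*-2=-10, 5*-2=-10, 6*-2=-12 -> [0, -10, -10, -12]
Stage 4 (OFFSET 4): 0+4=4, -10+4=-6, -10+4=-6, -12+4=-8 -> [4, -6, -6, -8]
Output sum: -16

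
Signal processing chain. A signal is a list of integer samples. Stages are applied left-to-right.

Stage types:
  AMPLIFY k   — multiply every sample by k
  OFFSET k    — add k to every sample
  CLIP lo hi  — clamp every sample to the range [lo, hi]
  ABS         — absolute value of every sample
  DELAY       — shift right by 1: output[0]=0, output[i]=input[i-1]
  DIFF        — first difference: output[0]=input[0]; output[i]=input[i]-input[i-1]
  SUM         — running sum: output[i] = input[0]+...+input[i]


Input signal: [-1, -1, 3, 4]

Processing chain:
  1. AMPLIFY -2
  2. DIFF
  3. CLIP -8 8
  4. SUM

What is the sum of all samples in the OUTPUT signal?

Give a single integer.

Input: [-1, -1, 3, 4]
Stage 1 (AMPLIFY -2): -1*-2=2, -1*-2=2, 3*-2=-6, 4*-2=-8 -> [2, 2, -6, -8]
Stage 2 (DIFF): s[0]=2, 2-2=0, -6-2=-8, -8--6=-2 -> [2, 0, -8, -2]
Stage 3 (CLIP -8 8): clip(2,-8,8)=2, clip(0,-8,8)=0, clip(-8,-8,8)=-8, clip(-2,-8,8)=-2 -> [2, 0, -8, -2]
Stage 4 (SUM): sum[0..0]=2, sum[0..1]=2, sum[0..2]=-6, sum[0..3]=-8 -> [2, 2, -6, -8]
Output sum: -10

Answer: -10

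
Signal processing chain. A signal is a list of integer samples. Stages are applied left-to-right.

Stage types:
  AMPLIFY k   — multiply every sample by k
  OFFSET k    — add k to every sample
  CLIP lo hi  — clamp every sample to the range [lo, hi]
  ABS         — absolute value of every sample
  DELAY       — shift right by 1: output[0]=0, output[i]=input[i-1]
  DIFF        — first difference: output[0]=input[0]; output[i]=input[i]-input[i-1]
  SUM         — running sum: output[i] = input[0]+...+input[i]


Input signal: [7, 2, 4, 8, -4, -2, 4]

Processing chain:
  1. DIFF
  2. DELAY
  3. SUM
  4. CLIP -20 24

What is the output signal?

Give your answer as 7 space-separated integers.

Answer: 0 7 2 4 8 -4 -2

Derivation:
Input: [7, 2, 4, 8, -4, -2, 4]
Stage 1 (DIFF): s[0]=7, 2-7=-5, 4-2=2, 8-4=4, -4-8=-12, -2--4=2, 4--2=6 -> [7, -5, 2, 4, -12, 2, 6]
Stage 2 (DELAY): [0, 7, -5, 2, 4, -12, 2] = [0, 7, -5, 2, 4, -12, 2] -> [0, 7, -5, 2, 4, -12, 2]
Stage 3 (SUM): sum[0..0]=0, sum[0..1]=7, sum[0..2]=2, sum[0..3]=4, sum[0..4]=8, sum[0..5]=-4, sum[0..6]=-2 -> [0, 7, 2, 4, 8, -4, -2]
Stage 4 (CLIP -20 24): clip(0,-20,24)=0, clip(7,-20,24)=7, clip(2,-20,24)=2, clip(4,-20,24)=4, clip(8,-20,24)=8, clip(-4,-20,24)=-4, clip(-2,-20,24)=-2 -> [0, 7, 2, 4, 8, -4, -2]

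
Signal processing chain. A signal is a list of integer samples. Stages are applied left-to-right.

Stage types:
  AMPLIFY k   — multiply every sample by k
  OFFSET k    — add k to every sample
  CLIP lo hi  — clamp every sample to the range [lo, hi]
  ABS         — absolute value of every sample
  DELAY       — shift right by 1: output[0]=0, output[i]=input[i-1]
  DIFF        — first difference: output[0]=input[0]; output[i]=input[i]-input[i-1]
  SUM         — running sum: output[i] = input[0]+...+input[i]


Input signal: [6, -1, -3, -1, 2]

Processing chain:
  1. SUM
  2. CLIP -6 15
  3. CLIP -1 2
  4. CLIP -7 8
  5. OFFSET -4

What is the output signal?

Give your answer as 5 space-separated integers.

Input: [6, -1, -3, -1, 2]
Stage 1 (SUM): sum[0..0]=6, sum[0..1]=5, sum[0..2]=2, sum[0..3]=1, sum[0..4]=3 -> [6, 5, 2, 1, 3]
Stage 2 (CLIP -6 15): clip(6,-6,15)=6, clip(5,-6,15)=5, clip(2,-6,15)=2, clip(1,-6,15)=1, clip(3,-6,15)=3 -> [6, 5, 2, 1, 3]
Stage 3 (CLIP -1 2): clip(6,-1,2)=2, clip(5,-1,2)=2, clip(2,-1,2)=2, clip(1,-1,2)=1, clip(3,-1,2)=2 -> [2, 2, 2, 1, 2]
Stage 4 (CLIP -7 8): clip(2,-7,8)=2, clip(2,-7,8)=2, clip(2,-7,8)=2, clip(1,-7,8)=1, clip(2,-7,8)=2 -> [2, 2, 2, 1, 2]
Stage 5 (OFFSET -4): 2+-4=-2, 2+-4=-2, 2+-4=-2, 1+-4=-3, 2+-4=-2 -> [-2, -2, -2, -3, -2]

Answer: -2 -2 -2 -3 -2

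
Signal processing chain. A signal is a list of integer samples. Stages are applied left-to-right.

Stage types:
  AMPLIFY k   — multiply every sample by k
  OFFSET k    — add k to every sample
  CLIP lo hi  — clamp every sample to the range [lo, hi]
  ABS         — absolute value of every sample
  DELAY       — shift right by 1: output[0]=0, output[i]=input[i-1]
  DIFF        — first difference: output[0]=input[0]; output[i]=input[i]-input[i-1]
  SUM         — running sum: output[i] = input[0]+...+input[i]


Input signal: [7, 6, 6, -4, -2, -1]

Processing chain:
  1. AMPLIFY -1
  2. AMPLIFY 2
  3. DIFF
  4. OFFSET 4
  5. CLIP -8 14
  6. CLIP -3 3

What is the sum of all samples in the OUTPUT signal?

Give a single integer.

Input: [7, 6, 6, -4, -2, -1]
Stage 1 (AMPLIFY -1): 7*-1=-7, 6*-1=-6, 6*-1=-6, -4*-1=4, -2*-1=2, -1*-1=1 -> [-7, -6, -6, 4, 2, 1]
Stage 2 (AMPLIFY 2): -7*2=-14, -6*2=-12, -6*2=-12, 4*2=8, 2*2=4, 1*2=2 -> [-14, -12, -12, 8, 4, 2]
Stage 3 (DIFF): s[0]=-14, -12--14=2, -12--12=0, 8--12=20, 4-8=-4, 2-4=-2 -> [-14, 2, 0, 20, -4, -2]
Stage 4 (OFFSET 4): -14+4=-10, 2+4=6, 0+4=4, 20+4=24, -4+4=0, -2+4=2 -> [-10, 6, 4, 24, 0, 2]
Stage 5 (CLIP -8 14): clip(-10,-8,14)=-8, clip(6,-8,14)=6, clip(4,-8,14)=4, clip(24,-8,14)=14, clip(0,-8,14)=0, clip(2,-8,14)=2 -> [-8, 6, 4, 14, 0, 2]
Stage 6 (CLIP -3 3): clip(-8,-3,3)=-3, clip(6,-3,3)=3, clip(4,-3,3)=3, clip(14,-3,3)=3, clip(0,-3,3)=0, clip(2,-3,3)=2 -> [-3, 3, 3, 3, 0, 2]
Output sum: 8

Answer: 8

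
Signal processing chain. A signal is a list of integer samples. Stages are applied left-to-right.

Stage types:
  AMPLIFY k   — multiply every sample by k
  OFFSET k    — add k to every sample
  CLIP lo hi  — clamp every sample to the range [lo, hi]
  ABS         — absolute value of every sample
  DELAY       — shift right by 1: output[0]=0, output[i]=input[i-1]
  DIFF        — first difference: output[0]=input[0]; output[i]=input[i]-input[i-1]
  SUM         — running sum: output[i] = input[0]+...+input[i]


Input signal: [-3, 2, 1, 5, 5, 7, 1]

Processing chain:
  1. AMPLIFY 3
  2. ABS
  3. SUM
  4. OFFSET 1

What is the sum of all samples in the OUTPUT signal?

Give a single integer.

Answer: 271

Derivation:
Input: [-3, 2, 1, 5, 5, 7, 1]
Stage 1 (AMPLIFY 3): -3*3=-9, 2*3=6, 1*3=3, 5*3=15, 5*3=15, 7*3=21, 1*3=3 -> [-9, 6, 3, 15, 15, 21, 3]
Stage 2 (ABS): |-9|=9, |6|=6, |3|=3, |15|=15, |15|=15, |21|=21, |3|=3 -> [9, 6, 3, 15, 15, 21, 3]
Stage 3 (SUM): sum[0..0]=9, sum[0..1]=15, sum[0..2]=18, sum[0..3]=33, sum[0..4]=48, sum[0..5]=69, sum[0..6]=72 -> [9, 15, 18, 33, 48, 69, 72]
Stage 4 (OFFSET 1): 9+1=10, 15+1=16, 18+1=19, 33+1=34, 48+1=49, 69+1=70, 72+1=73 -> [10, 16, 19, 34, 49, 70, 73]
Output sum: 271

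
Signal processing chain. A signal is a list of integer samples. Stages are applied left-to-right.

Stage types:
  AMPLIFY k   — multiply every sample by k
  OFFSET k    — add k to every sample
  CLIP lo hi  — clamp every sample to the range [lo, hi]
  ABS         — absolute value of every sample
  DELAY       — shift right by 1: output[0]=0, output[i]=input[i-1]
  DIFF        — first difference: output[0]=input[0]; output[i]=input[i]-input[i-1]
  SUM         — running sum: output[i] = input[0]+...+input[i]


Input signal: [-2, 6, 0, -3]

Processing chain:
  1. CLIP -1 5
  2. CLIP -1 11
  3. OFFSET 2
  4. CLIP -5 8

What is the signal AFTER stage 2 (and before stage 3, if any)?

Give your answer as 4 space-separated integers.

Input: [-2, 6, 0, -3]
Stage 1 (CLIP -1 5): clip(-2,-1,5)=-1, clip(6,-1,5)=5, clip(0,-1,5)=0, clip(-3,-1,5)=-1 -> [-1, 5, 0, -1]
Stage 2 (CLIP -1 11): clip(-1,-1,11)=-1, clip(5,-1,11)=5, clip(0,-1,11)=0, clip(-1,-1,11)=-1 -> [-1, 5, 0, -1]

Answer: -1 5 0 -1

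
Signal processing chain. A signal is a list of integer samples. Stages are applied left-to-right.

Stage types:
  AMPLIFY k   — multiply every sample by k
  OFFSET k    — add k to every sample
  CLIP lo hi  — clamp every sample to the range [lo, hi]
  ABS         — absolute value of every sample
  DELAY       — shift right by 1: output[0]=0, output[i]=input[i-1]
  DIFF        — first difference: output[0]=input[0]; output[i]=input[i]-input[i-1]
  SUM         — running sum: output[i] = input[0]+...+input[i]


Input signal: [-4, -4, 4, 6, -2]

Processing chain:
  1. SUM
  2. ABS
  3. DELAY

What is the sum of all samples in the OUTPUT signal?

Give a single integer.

Answer: 18

Derivation:
Input: [-4, -4, 4, 6, -2]
Stage 1 (SUM): sum[0..0]=-4, sum[0..1]=-8, sum[0..2]=-4, sum[0..3]=2, sum[0..4]=0 -> [-4, -8, -4, 2, 0]
Stage 2 (ABS): |-4|=4, |-8|=8, |-4|=4, |2|=2, |0|=0 -> [4, 8, 4, 2, 0]
Stage 3 (DELAY): [0, 4, 8, 4, 2] = [0, 4, 8, 4, 2] -> [0, 4, 8, 4, 2]
Output sum: 18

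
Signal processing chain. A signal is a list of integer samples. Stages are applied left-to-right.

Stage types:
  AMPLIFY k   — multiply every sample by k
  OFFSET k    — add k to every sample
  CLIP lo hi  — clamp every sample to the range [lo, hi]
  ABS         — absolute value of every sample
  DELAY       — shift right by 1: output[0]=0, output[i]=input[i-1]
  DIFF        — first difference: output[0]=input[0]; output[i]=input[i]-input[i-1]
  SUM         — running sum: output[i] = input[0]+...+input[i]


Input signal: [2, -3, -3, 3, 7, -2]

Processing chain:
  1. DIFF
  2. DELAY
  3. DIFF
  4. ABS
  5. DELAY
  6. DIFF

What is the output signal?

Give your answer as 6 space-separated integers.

Input: [2, -3, -3, 3, 7, -2]
Stage 1 (DIFF): s[0]=2, -3-2=-5, -3--3=0, 3--3=6, 7-3=4, -2-7=-9 -> [2, -5, 0, 6, 4, -9]
Stage 2 (DELAY): [0, 2, -5, 0, 6, 4] = [0, 2, -5, 0, 6, 4] -> [0, 2, -5, 0, 6, 4]
Stage 3 (DIFF): s[0]=0, 2-0=2, -5-2=-7, 0--5=5, 6-0=6, 4-6=-2 -> [0, 2, -7, 5, 6, -2]
Stage 4 (ABS): |0|=0, |2|=2, |-7|=7, |5|=5, |6|=6, |-2|=2 -> [0, 2, 7, 5, 6, 2]
Stage 5 (DELAY): [0, 0, 2, 7, 5, 6] = [0, 0, 2, 7, 5, 6] -> [0, 0, 2, 7, 5, 6]
Stage 6 (DIFF): s[0]=0, 0-0=0, 2-0=2, 7-2=5, 5-7=-2, 6-5=1 -> [0, 0, 2, 5, -2, 1]

Answer: 0 0 2 5 -2 1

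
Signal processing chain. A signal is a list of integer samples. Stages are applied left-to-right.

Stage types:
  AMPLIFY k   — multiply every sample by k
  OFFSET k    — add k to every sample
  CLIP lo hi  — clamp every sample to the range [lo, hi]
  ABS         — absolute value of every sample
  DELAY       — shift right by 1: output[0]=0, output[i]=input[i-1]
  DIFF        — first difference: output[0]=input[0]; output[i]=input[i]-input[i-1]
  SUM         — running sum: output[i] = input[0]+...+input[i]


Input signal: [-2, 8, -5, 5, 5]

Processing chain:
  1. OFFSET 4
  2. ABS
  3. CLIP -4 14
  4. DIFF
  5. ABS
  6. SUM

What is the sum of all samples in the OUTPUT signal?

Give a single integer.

Answer: 99

Derivation:
Input: [-2, 8, -5, 5, 5]
Stage 1 (OFFSET 4): -2+4=2, 8+4=12, -5+4=-1, 5+4=9, 5+4=9 -> [2, 12, -1, 9, 9]
Stage 2 (ABS): |2|=2, |12|=12, |-1|=1, |9|=9, |9|=9 -> [2, 12, 1, 9, 9]
Stage 3 (CLIP -4 14): clip(2,-4,14)=2, clip(12,-4,14)=12, clip(1,-4,14)=1, clip(9,-4,14)=9, clip(9,-4,14)=9 -> [2, 12, 1, 9, 9]
Stage 4 (DIFF): s[0]=2, 12-2=10, 1-12=-11, 9-1=8, 9-9=0 -> [2, 10, -11, 8, 0]
Stage 5 (ABS): |2|=2, |10|=10, |-11|=11, |8|=8, |0|=0 -> [2, 10, 11, 8, 0]
Stage 6 (SUM): sum[0..0]=2, sum[0..1]=12, sum[0..2]=23, sum[0..3]=31, sum[0..4]=31 -> [2, 12, 23, 31, 31]
Output sum: 99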